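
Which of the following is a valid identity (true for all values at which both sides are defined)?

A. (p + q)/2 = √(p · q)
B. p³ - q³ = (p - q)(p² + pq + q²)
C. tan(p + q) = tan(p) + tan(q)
B

A: fails at (1, 3) — LHS = 2, RHS = √(3) ≈ 1.732.
B: holds — e.g. at (3, 3), both sides equal 0.
C: fails at (3, 4) — LHS = tan(7) ≈ 0.8714, RHS = tan(3) + tan(4) ≈ 1.015.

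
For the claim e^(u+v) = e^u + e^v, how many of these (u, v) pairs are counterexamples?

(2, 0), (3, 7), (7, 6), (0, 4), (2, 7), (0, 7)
6

Testing each pair:
(2, 0): LHS = e^2 ≈ 7.389, RHS = 1 + e^2 ≈ 8.389 → counterexample
(3, 7): LHS = e^10 ≈ 22026.5, RHS = e^3 + e^7 ≈ 1117 → counterexample
(7, 6): LHS = e^13 ≈ 442413.4, RHS = e^6 + e^7 ≈ 1500 → counterexample
(0, 4): LHS = e^4 ≈ 54.6, RHS = 1 + e^4 ≈ 55.6 → counterexample
(2, 7): LHS = e^9 ≈ 8103, RHS = e^2 + e^7 ≈ 1104 → counterexample
(0, 7): LHS = e^7 ≈ 1097, RHS = 1 + e^7 ≈ 1098 → counterexample

That makes 6 counterexamples.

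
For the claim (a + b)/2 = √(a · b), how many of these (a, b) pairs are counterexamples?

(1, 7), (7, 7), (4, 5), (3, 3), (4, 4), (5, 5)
Testing each pair:
(1, 7): LHS = 4, RHS = √(7) ≈ 2.646 → counterexample
(7, 7): LHS = 7, RHS = 7 → satisfies claim
(4, 5): LHS = 9/2, RHS = 2·√(5) ≈ 4.472 → counterexample
(3, 3): LHS = 3, RHS = 3 → satisfies claim
(4, 4): LHS = 4, RHS = 4 → satisfies claim
(5, 5): LHS = 5, RHS = 5 → satisfies claim

That makes 2 counterexamples.

Answer: 2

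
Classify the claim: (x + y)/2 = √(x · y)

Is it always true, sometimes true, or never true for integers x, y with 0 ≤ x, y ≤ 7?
It holds at (x, y) = (5, 5) (both sides equal 5), but fails at (x, y) = (6, 5) (LHS = 11/2, RHS = √(30) ≈ 5.477).

Answer: Sometimes true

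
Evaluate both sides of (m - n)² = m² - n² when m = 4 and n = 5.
LHS = (4 - 5)² = 1
RHS = 4² - 5² = -9

LHS ≠ RHS, so the equation does not hold here.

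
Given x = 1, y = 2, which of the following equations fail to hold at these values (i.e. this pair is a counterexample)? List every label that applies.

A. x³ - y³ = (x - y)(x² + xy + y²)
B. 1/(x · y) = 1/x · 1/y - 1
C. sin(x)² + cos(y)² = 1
Evaluating each claim at the given values:
A. LHS = -7, RHS = -7 → holds here (LHS = RHS)
B. LHS = 1/2, RHS = -1/2 → fails here (LHS ≠ RHS)
C. LHS = cos(2)² + sin(1)² ≈ 0.8813, RHS = 1 → fails here (LHS ≠ RHS)

Answer: B, C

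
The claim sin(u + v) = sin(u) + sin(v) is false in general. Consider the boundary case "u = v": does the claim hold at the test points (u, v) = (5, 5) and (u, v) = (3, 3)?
At (5, 5): LHS = sin(10) ≈ -0.544 ≠ RHS = 2·sin(5) ≈ -1.918
At (3, 3): LHS = sin(6) ≈ -0.2794 ≠ RHS = 2·sin(3) ≈ 0.2822

Answer: No, fails at both test points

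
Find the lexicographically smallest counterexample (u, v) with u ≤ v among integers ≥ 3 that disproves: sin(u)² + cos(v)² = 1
At (3, 3): both sides equal 1, so it holds there.

Substituting (3, 4) into the claim:
LHS = sin(3)² + cos(4)² ≈ 0.4472
RHS = 1

Since LHS ≠ RHS, this pair disproves the claim, and no lexicographically smaller pair (u ≤ v, integers ≥ 3) does.

For instance (3, 10) is also a counterexample (LHS = sin(3)² + cos(10)² ≈ 0.724, RHS = 1), but it's lexicographically larger.

Answer: (u, v) = (3, 4)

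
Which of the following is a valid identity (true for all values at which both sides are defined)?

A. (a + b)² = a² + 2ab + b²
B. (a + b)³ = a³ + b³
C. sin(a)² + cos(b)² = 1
A: holds — e.g. at (2, 5), both sides equal 49.
B: fails at (3, 3) — LHS = 216, RHS = 54.
C: fails at (2, 3) — LHS = sin(2)² + cos(3)² ≈ 1.807, RHS = 1.

Answer: A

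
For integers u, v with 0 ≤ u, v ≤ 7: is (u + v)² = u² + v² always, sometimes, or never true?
Sometimes true

It holds at (u, v) = (0, 5) (both sides equal 25), but fails at (u, v) = (4, 4) (LHS = 64, RHS = 32).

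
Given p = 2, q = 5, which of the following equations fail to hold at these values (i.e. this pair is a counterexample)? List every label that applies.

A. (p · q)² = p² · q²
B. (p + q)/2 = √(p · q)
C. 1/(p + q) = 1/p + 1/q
Evaluating each claim at the given values:
A. LHS = 100, RHS = 100 → holds here (LHS = RHS)
B. LHS = 7/2, RHS = √(10) ≈ 3.162 → fails here (LHS ≠ RHS)
C. LHS = 1/7, RHS = 7/10 → fails here (LHS ≠ RHS)

Answer: B, C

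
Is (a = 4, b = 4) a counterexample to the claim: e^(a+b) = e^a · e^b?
Substituting a = 4, b = 4:
LHS = e^(4+4) = e^8 ≈ 2981
RHS = e^4 · e^4 = e^8 ≈ 2981

The sides agree, so this pair does not disprove the claim.

Answer: No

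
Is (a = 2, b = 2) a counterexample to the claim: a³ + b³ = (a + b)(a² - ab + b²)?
No

Substituting a = 2, b = 2:
LHS = 2³ + 2³ = 16
RHS = (2 + 2)(2² - 2·2 + 2²) = 16

The sides agree, so this pair does not disprove the claim.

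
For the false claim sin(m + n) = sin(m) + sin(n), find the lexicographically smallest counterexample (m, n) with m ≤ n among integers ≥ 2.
Substituting (2, 2) into the claim:
LHS = sin(2 + 2) = sin(4) ≈ -0.7568
RHS = sin(2) + sin(2) = 2·sin(2) ≈ 1.819

Since LHS ≠ RHS, this pair disproves the claim, and no lexicographically smaller pair (m ≤ n, integers ≥ 2) does.

For instance (6, 6) is also a counterexample (LHS = sin(12) ≈ -0.5366, RHS = 2·sin(6) ≈ -0.5588), but it's lexicographically larger.

Answer: (m, n) = (2, 2)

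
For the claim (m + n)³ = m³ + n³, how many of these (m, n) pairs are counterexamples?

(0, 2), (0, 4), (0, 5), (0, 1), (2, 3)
Testing each pair:
(0, 2): LHS = 8, RHS = 8 → satisfies claim
(0, 4): LHS = 64, RHS = 64 → satisfies claim
(0, 5): LHS = 125, RHS = 125 → satisfies claim
(0, 1): LHS = 1, RHS = 1 → satisfies claim
(2, 3): LHS = 125, RHS = 35 → counterexample

That makes 1 counterexample.

Answer: 1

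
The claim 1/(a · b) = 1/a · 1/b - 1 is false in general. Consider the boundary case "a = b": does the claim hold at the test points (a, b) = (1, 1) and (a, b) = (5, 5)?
No, fails at both test points

At (1, 1): LHS = 1 ≠ RHS = 0
At (5, 5): LHS = 1/25 ≠ RHS = -24/25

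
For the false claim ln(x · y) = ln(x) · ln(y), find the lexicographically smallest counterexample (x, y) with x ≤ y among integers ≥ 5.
(x, y) = (5, 5)

Substituting (5, 5) into the claim:
LHS = ln(5 · 5) = ln(25) ≈ 3.219
RHS = ln(5) · ln(5) = ln(5)² ≈ 2.59

Since LHS ≠ RHS, this pair disproves the claim, and no lexicographically smaller pair (x ≤ y, integers ≥ 5) does.

For instance (5, 11) is also a counterexample (LHS = ln(55) ≈ 4.007, RHS = ln(5)·ln(11) ≈ 3.859), but it's lexicographically larger.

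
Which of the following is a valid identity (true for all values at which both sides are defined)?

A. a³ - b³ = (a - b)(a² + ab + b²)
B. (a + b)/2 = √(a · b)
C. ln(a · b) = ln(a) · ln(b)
A

A: holds — e.g. at (1, 1), both sides equal 0.
B: fails at (1, 4) — LHS = 5/2, RHS = 2.
C: fails at (6, 7) — LHS = ln(42) ≈ 3.738, RHS = ln(6)·ln(7) ≈ 3.487.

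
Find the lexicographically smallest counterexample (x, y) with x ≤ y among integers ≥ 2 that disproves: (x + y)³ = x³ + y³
Substituting (2, 2) into the claim:
LHS = (2 + 2)³ = 64
RHS = 2³ + 2³ = 16

Since LHS ≠ RHS, this pair disproves the claim, and no lexicographically smaller pair (x ≤ y, integers ≥ 2) does.

For instance (4, 5) is also a counterexample (LHS = 729, RHS = 189), but it's lexicographically larger.

Answer: (x, y) = (2, 2)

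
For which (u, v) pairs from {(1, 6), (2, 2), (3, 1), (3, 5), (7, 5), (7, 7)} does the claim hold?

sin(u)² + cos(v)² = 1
(2, 2), (7, 7)

Testing each pair:
(1, 6): LHS = sin(1)² + cos(6)² ≈ 1.63, RHS = 1 → fails
(2, 2): LHS = cos(2)² + sin(2)² = 1, RHS = 1 → holds
(3, 1): LHS = sin(3)² + cos(1)² ≈ 0.3118, RHS = 1 → fails
(3, 5): LHS = sin(3)² + cos(5)² ≈ 0.1004, RHS = 1 → fails
(7, 5): LHS = cos(5)² + sin(7)² ≈ 0.5121, RHS = 1 → fails
(7, 7): LHS = sin(7)² + cos(7)² = 1, RHS = 1 → holds

2 of 6 pairs satisfy the claim.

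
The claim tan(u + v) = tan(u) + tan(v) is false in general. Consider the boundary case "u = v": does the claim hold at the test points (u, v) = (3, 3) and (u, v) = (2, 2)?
At (3, 3): LHS = tan(6) ≈ -0.291 ≠ RHS = 2·tan(3) ≈ -0.2851
At (2, 2): LHS = tan(4) ≈ 1.158 ≠ RHS = 2·tan(2) ≈ -4.37

Answer: No, fails at both test points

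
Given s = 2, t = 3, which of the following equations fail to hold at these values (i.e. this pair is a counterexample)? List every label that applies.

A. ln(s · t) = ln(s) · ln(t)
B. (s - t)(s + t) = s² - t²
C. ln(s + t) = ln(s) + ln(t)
A, C

Evaluating each claim at the given values:
A. LHS = ln(6) ≈ 1.792, RHS = ln(2)·ln(3) ≈ 0.7615 → fails here (LHS ≠ RHS)
B. LHS = -5, RHS = -5 → holds here (LHS = RHS)
C. LHS = ln(5) ≈ 1.609, RHS = ln(2) + ln(3) ≈ 1.792 → fails here (LHS ≠ RHS)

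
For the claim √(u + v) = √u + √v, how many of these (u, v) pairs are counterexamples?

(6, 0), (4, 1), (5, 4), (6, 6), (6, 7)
Testing each pair:
(6, 0): LHS = √(6) ≈ 2.449, RHS = √(6) ≈ 2.449 → satisfies claim
(4, 1): LHS = √(5) ≈ 2.236, RHS = 3 → counterexample
(5, 4): LHS = 3, RHS = 2 + √(5) ≈ 4.236 → counterexample
(6, 6): LHS = 2·√(3) ≈ 3.464, RHS = 2·√(6) ≈ 4.899 → counterexample
(6, 7): LHS = √(13) ≈ 3.606, RHS = √(6) + √(7) ≈ 5.095 → counterexample

That makes 4 counterexamples.

Answer: 4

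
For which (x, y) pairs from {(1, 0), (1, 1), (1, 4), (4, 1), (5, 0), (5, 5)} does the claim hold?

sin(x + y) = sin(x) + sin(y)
(1, 0), (5, 0)

Testing each pair:
(1, 0): LHS = sin(1) ≈ 0.8415, RHS = sin(1) ≈ 0.8415 → holds
(1, 1): LHS = sin(2) ≈ 0.9093, RHS = 2·sin(1) ≈ 1.683 → fails
(1, 4): LHS = sin(5) ≈ -0.9589, RHS = sin(4) + sin(1) ≈ 0.08467 → fails
(4, 1): LHS = sin(5) ≈ -0.9589, RHS = sin(4) + sin(1) ≈ 0.08467 → fails
(5, 0): LHS = sin(5) ≈ -0.9589, RHS = sin(5) ≈ -0.9589 → holds
(5, 5): LHS = sin(10) ≈ -0.544, RHS = 2·sin(5) ≈ -1.918 → fails

2 of 6 pairs satisfy the claim.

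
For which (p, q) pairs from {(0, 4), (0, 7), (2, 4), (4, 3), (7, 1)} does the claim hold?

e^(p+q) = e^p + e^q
None

Testing each pair:
(0, 4): LHS = e^4 ≈ 54.6, RHS = 1 + e^4 ≈ 55.6 → fails
(0, 7): LHS = e^7 ≈ 1097, RHS = 1 + e^7 ≈ 1098 → fails
(2, 4): LHS = e^6 ≈ 403.4, RHS = e^2 + e^4 ≈ 61.99 → fails
(4, 3): LHS = e^7 ≈ 1097, RHS = e^3 + e^4 ≈ 74.68 → fails
(7, 1): LHS = e^8 ≈ 2981, RHS = e + e^7 ≈ 1099 → fails

No pair satisfies the claim.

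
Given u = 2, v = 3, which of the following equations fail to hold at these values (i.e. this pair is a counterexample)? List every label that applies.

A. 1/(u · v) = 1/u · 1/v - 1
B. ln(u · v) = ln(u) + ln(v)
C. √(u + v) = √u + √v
Evaluating each claim at the given values:
A. LHS = 1/6, RHS = -5/6 → fails here (LHS ≠ RHS)
B. LHS = ln(6) ≈ 1.792, RHS = ln(2) + ln(3) ≈ 1.792 → holds here (LHS = RHS)
C. LHS = √(5) ≈ 2.236, RHS = √(2) + √(3) ≈ 3.146 → fails here (LHS ≠ RHS)

Answer: A, C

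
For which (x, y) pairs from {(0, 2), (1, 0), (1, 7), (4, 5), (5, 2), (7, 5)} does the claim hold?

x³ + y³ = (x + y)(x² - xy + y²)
All pairs

Testing each pair:
(0, 2): LHS = 8, RHS = 8 → holds
(1, 0): LHS = 1, RHS = 1 → holds
(1, 7): LHS = 344, RHS = 344 → holds
(4, 5): LHS = 189, RHS = 189 → holds
(5, 2): LHS = 133, RHS = 133 → holds
(7, 5): LHS = 468, RHS = 468 → holds

Every pair satisfies the claim.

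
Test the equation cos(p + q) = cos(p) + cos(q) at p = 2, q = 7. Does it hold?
Fails

Substituting p = 2, q = 7:

LHS = cos(2 + 7) = cos(9) ≈ -0.9111
RHS = cos(2) + cos(7) ≈ 0.3378

LHS ≠ RHS, so the equation does not hold at this point.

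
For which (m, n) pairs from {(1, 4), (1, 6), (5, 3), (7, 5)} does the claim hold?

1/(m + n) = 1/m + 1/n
Testing each pair:
(1, 4): LHS = 1/5, RHS = 5/4 → fails
(1, 6): LHS = 1/7, RHS = 7/6 → fails
(5, 3): LHS = 1/8, RHS = 8/15 → fails
(7, 5): LHS = 1/12, RHS = 12/35 → fails

No pair satisfies the claim.

Answer: None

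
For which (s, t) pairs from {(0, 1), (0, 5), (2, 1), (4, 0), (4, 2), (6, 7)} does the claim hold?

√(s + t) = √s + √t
(0, 1), (0, 5), (4, 0)

Testing each pair:
(0, 1): LHS = 1, RHS = 1 → holds
(0, 5): LHS = √(5) ≈ 2.236, RHS = √(5) ≈ 2.236 → holds
(2, 1): LHS = √(3) ≈ 1.732, RHS = 1 + √(2) ≈ 2.414 → fails
(4, 0): LHS = 2, RHS = 2 → holds
(4, 2): LHS = √(6) ≈ 2.449, RHS = √(2) + 2 ≈ 3.414 → fails
(6, 7): LHS = √(13) ≈ 3.606, RHS = √(6) + √(7) ≈ 5.095 → fails

3 of 6 pairs satisfy the claim.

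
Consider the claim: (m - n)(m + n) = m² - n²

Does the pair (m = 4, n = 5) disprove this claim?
Substituting m = 4, n = 5:
LHS = (4 - 5)(4 + 5) = -9
RHS = 4² - 5² = -9

The sides agree, so this pair does not disprove the claim.

Answer: No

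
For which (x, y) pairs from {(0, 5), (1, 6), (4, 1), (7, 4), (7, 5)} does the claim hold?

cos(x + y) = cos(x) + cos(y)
Testing each pair:
(0, 5): LHS = cos(5) ≈ 0.2837, RHS = cos(5) + 1 ≈ 1.284 → fails
(1, 6): LHS = cos(7) ≈ 0.7539, RHS = cos(1) + cos(6) ≈ 1.5 → fails
(4, 1): LHS = cos(5) ≈ 0.2837, RHS = cos(4) + cos(1) ≈ -0.1133 → fails
(7, 4): LHS = cos(11) ≈ 0.004426, RHS = cos(4) + cos(7) ≈ 0.1003 → fails
(7, 5): LHS = cos(12) ≈ 0.8439, RHS = cos(5) + cos(7) ≈ 1.038 → fails

No pair satisfies the claim.

Answer: None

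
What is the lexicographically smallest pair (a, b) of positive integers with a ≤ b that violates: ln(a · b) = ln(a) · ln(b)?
(a, b) = (1, 2)

At (1, 1): both sides equal 0, so it holds there.

Substituting (1, 2) into the claim:
LHS = ln(1 · 2) = ln(2) ≈ 0.6931
RHS = ln(1) · ln(2) = 0

Since LHS ≠ RHS, this pair disproves the claim, and no lexicographically smaller pair (a ≤ b, positive integers) does.

For instance (4, 6) is also a counterexample (LHS = ln(24) ≈ 3.178, RHS = ln(4)·ln(6) ≈ 2.484), but it's lexicographically larger.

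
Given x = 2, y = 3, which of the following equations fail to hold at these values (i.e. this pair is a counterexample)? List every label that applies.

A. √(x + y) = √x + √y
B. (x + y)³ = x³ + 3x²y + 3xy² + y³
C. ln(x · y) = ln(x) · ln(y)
A, C

Evaluating each claim at the given values:
A. LHS = √(5) ≈ 2.236, RHS = √(2) + √(3) ≈ 3.146 → fails here (LHS ≠ RHS)
B. LHS = 125, RHS = 125 → holds here (LHS = RHS)
C. LHS = ln(6) ≈ 1.792, RHS = ln(2)·ln(3) ≈ 0.7615 → fails here (LHS ≠ RHS)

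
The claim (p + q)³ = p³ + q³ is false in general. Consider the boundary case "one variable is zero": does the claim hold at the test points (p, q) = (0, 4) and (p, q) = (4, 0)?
Yes, holds at both test points

At (0, 4): LHS = 64, RHS = 64 → equal
At (4, 0): LHS = 64, RHS = 64 → equal

So the claim does hold at both of these boundary points, even though it is not an identity.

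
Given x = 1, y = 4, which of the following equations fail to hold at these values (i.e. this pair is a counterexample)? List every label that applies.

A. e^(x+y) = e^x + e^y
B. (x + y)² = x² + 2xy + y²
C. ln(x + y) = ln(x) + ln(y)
A, C

Evaluating each claim at the given values:
A. LHS = e^5 ≈ 148.4, RHS = e + e^4 ≈ 57.32 → fails here (LHS ≠ RHS)
B. LHS = 25, RHS = 25 → holds here (LHS = RHS)
C. LHS = ln(5) ≈ 1.609, RHS = ln(4) ≈ 1.386 → fails here (LHS ≠ RHS)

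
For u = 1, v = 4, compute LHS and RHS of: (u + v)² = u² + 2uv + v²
LHS = (1 + 4)² = 25
RHS = 1² + 2·1·4 + 4² = 25

LHS = RHS: the two sides agree.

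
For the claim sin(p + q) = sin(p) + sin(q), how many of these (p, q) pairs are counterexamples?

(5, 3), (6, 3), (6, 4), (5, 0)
Testing each pair:
(5, 3): LHS = sin(8) ≈ 0.9894, RHS = sin(5) + sin(3) ≈ -0.8178 → counterexample
(6, 3): LHS = sin(9) ≈ 0.4121, RHS = sin(6) + sin(3) ≈ -0.1383 → counterexample
(6, 4): LHS = sin(10) ≈ -0.544, RHS = sin(4) + sin(6) ≈ -1.036 → counterexample
(5, 0): LHS = sin(5) ≈ -0.9589, RHS = sin(5) ≈ -0.9589 → satisfies claim

That makes 3 counterexamples.

Answer: 3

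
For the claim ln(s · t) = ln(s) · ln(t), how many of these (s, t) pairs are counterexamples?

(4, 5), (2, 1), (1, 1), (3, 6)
3

Testing each pair:
(4, 5): LHS = ln(20) ≈ 2.996, RHS = ln(4)·ln(5) ≈ 2.231 → counterexample
(2, 1): LHS = ln(2) ≈ 0.6931, RHS = 0 → counterexample
(1, 1): LHS = 0, RHS = 0 → satisfies claim
(3, 6): LHS = ln(18) ≈ 2.89, RHS = ln(3)·ln(6) ≈ 1.968 → counterexample

That makes 3 counterexamples.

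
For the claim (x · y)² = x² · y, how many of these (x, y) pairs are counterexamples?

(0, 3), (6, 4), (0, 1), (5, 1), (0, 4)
1

Testing each pair:
(0, 3): LHS = 0, RHS = 0 → satisfies claim
(6, 4): LHS = 576, RHS = 144 → counterexample
(0, 1): LHS = 0, RHS = 0 → satisfies claim
(5, 1): LHS = 25, RHS = 25 → satisfies claim
(0, 4): LHS = 0, RHS = 0 → satisfies claim

That makes 1 counterexample.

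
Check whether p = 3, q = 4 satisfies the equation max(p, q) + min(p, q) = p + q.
Substituting p = 3, q = 4:

LHS = max(3, 4) + min(3, 4) = 7
RHS = 3 + 4 = 7

LHS = RHS, so the equation holds at this point.

Answer: Holds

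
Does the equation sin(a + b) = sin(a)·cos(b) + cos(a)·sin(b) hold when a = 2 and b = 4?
Holds

Substituting a = 2, b = 4:

LHS = sin(2 + 4) = sin(6) ≈ -0.2794
RHS = sin(2)·cos(4) + cos(2)·sin(4) = sin(2)·cos(4) + sin(4)·cos(2) ≈ -0.2794

LHS = RHS, so the equation holds at this point.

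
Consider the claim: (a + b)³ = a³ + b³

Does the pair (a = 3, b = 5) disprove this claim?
Substituting a = 3, b = 5:
LHS = (3 + 5)³ = 512
RHS = 3³ + 5³ = 152

Since LHS ≠ RHS, this pair disproves the claim.

Answer: Yes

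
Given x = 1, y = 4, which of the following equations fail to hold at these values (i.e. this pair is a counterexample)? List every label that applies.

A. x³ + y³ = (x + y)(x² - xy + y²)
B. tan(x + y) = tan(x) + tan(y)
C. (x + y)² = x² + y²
B, C

Evaluating each claim at the given values:
A. LHS = 65, RHS = 65 → holds here (LHS = RHS)
B. LHS = tan(5) ≈ -3.381, RHS = tan(4) + tan(1) ≈ 2.715 → fails here (LHS ≠ RHS)
C. LHS = 25, RHS = 17 → fails here (LHS ≠ RHS)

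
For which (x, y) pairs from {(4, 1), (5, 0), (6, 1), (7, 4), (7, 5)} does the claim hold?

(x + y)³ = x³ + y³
Testing each pair:
(4, 1): LHS = 125, RHS = 65 → fails
(5, 0): LHS = 125, RHS = 125 → holds
(6, 1): LHS = 343, RHS = 217 → fails
(7, 4): LHS = 1331, RHS = 407 → fails
(7, 5): LHS = 1728, RHS = 468 → fails

1 of 5 pairs satisfies the claim.

Answer: (5, 0)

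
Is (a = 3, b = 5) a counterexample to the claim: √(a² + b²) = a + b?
Yes

Substituting a = 3, b = 5:
LHS = √(3² + 5²) = √(34) ≈ 5.831
RHS = 3 + 5 = 8

Since LHS ≠ RHS, this pair disproves the claim.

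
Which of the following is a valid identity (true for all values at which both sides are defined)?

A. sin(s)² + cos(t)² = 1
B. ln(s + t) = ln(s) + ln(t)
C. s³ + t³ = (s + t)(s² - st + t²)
A: fails at (1, 3) — LHS = sin(1)² + cos(3)² ≈ 1.688, RHS = 1.
B: fails at (2, 4) — LHS = ln(6) ≈ 1.792, RHS = ln(2) + ln(4) ≈ 2.079.
C: holds — e.g. at (2, 5), both sides equal 133.

Answer: C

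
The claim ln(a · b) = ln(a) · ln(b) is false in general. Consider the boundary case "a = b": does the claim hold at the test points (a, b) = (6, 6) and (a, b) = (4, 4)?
At (6, 6): LHS = ln(36) ≈ 3.584 ≠ RHS = ln(6)² ≈ 3.21
At (4, 4): LHS = ln(16) ≈ 2.773 ≠ RHS = ln(4)² ≈ 1.922

Answer: No, fails at both test points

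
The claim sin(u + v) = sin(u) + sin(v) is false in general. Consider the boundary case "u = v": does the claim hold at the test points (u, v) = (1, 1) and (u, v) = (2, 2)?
At (1, 1): LHS = sin(2) ≈ 0.9093 ≠ RHS = 2·sin(1) ≈ 1.683
At (2, 2): LHS = sin(4) ≈ -0.7568 ≠ RHS = 2·sin(2) ≈ 1.819

Answer: No, fails at both test points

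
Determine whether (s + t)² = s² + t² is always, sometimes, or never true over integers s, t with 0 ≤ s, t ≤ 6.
Sometimes true

It holds at (s, t) = (0, 1) (both sides equal 1), but fails at (s, t) = (2, 5) (LHS = 49, RHS = 29).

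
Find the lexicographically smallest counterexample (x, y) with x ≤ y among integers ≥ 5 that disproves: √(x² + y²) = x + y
(x, y) = (5, 5)

Substituting (5, 5) into the claim:
LHS = √(5² + 5²) = 5·√(2) ≈ 7.071
RHS = 5 + 5 = 10

Since LHS ≠ RHS, this pair disproves the claim, and no lexicographically smaller pair (x ≤ y, integers ≥ 5) does.

For instance (5, 6) is also a counterexample (LHS = √(61) ≈ 7.81, RHS = 11), but it's lexicographically larger.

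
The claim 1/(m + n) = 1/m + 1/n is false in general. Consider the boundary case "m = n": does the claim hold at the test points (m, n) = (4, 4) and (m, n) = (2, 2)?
No, fails at both test points

At (4, 4): LHS = 1/8 ≠ RHS = 1/2
At (2, 2): LHS = 1/4 ≠ RHS = 1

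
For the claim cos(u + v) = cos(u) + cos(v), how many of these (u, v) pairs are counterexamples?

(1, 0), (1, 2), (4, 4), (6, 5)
4

Testing each pair:
(1, 0): LHS = cos(1) ≈ 0.5403, RHS = cos(1) + 1 ≈ 1.54 → counterexample
(1, 2): LHS = cos(3) ≈ -0.99, RHS = cos(2) + cos(1) ≈ 0.1242 → counterexample
(4, 4): LHS = cos(8) ≈ -0.1455, RHS = 2·cos(4) ≈ -1.307 → counterexample
(6, 5): LHS = cos(11) ≈ 0.004426, RHS = cos(5) + cos(6) ≈ 1.244 → counterexample

That makes 4 counterexamples.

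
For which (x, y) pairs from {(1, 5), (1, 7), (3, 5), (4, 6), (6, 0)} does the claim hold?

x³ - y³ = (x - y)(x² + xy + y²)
All pairs

Testing each pair:
(1, 5): LHS = -124, RHS = -124 → holds
(1, 7): LHS = -342, RHS = -342 → holds
(3, 5): LHS = -98, RHS = -98 → holds
(4, 6): LHS = -152, RHS = -152 → holds
(6, 0): LHS = 216, RHS = 216 → holds

Every pair satisfies the claim.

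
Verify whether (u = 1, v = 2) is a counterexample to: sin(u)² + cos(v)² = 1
Substituting u = 1, v = 2:
LHS = sin(1)² + cos(2)² ≈ 0.8813
RHS = 1

Since LHS ≠ RHS, this pair disproves the claim.

Answer: Yes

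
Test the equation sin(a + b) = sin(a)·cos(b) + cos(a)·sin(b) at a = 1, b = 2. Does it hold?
Holds

Substituting a = 1, b = 2:

LHS = sin(1 + 2) = sin(3) ≈ 0.1411
RHS = sin(1)·cos(2) + cos(1)·sin(2) = sin(1)·cos(2) + sin(2)·cos(1) ≈ 0.1411

LHS = RHS, so the equation holds at this point.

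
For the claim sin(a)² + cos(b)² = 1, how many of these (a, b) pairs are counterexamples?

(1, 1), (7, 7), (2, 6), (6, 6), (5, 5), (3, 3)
1

Testing each pair:
(1, 1): LHS = cos(1)² + sin(1)² = 1, RHS = 1 → satisfies claim
(7, 7): LHS = sin(7)² + cos(7)² = 1, RHS = 1 → satisfies claim
(2, 6): LHS = sin(2)² + cos(6)² ≈ 1.749, RHS = 1 → counterexample
(6, 6): LHS = sin(6)² + cos(6)² = 1, RHS = 1 → satisfies claim
(5, 5): LHS = cos(5)² + sin(5)² = 1, RHS = 1 → satisfies claim
(3, 3): LHS = sin(3)² + cos(3)² = 1, RHS = 1 → satisfies claim

That makes 1 counterexample.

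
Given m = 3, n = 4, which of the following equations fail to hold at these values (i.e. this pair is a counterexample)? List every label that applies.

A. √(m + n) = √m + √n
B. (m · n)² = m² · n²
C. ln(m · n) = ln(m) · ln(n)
A, C

Evaluating each claim at the given values:
A. LHS = √(7) ≈ 2.646, RHS = √(3) + 2 ≈ 3.732 → fails here (LHS ≠ RHS)
B. LHS = 144, RHS = 144 → holds here (LHS = RHS)
C. LHS = ln(12) ≈ 2.485, RHS = ln(3)·ln(4) ≈ 1.523 → fails here (LHS ≠ RHS)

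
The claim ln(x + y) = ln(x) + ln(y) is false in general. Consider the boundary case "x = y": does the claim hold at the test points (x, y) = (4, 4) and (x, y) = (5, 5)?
No, fails at both test points

At (4, 4): LHS = ln(8) ≈ 2.079 ≠ RHS = 2·ln(4) ≈ 2.773
At (5, 5): LHS = ln(10) ≈ 2.303 ≠ RHS = 2·ln(5) ≈ 3.219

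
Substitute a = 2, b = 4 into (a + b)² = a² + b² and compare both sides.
LHS = (2 + 4)² = 36
RHS = 2² + 4² = 20

LHS ≠ RHS, so the equation does not hold here.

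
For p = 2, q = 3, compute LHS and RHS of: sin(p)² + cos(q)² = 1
LHS = sin(2)² + cos(3)² ≈ 1.807
RHS = 1

LHS ≠ RHS (they differ by about 0.8069), so the equation does not hold here.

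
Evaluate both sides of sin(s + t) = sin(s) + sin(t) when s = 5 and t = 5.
LHS = sin(5 + 5) = sin(10) ≈ -0.544
RHS = sin(5) + sin(5) = 2·sin(5) ≈ -1.918

LHS ≠ RHS (they differ by about 1.374), so the equation does not hold here.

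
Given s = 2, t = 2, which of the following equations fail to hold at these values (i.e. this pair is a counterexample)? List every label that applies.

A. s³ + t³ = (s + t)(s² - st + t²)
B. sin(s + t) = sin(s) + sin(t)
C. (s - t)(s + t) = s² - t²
Evaluating each claim at the given values:
A. LHS = 16, RHS = 16 → holds here (LHS = RHS)
B. LHS = sin(4) ≈ -0.7568, RHS = 2·sin(2) ≈ 1.819 → fails here (LHS ≠ RHS)
C. LHS = 0, RHS = 0 → holds here (LHS = RHS)

Answer: B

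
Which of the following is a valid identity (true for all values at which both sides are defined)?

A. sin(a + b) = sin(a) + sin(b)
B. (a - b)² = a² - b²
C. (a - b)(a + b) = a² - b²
C

A: fails at (2, 2) — LHS = sin(4) ≈ -0.7568, RHS = 2·sin(2) ≈ 1.819.
B: fails at (2, 7) — LHS = 25, RHS = -45.
C: holds — e.g. at (5, 8), both sides equal -39.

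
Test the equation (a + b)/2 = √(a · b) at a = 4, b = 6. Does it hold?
Substituting a = 4, b = 6:

LHS = (4 + 6)/2 = 5
RHS = √(4 · 6) = 2·√(6) ≈ 4.899

LHS ≠ RHS, so the equation does not hold at this point.

Answer: Fails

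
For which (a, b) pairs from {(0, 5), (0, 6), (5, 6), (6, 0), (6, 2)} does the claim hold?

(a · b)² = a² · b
(0, 5), (0, 6), (6, 0)

Testing each pair:
(0, 5): LHS = 0, RHS = 0 → holds
(0, 6): LHS = 0, RHS = 0 → holds
(5, 6): LHS = 900, RHS = 150 → fails
(6, 0): LHS = 0, RHS = 0 → holds
(6, 2): LHS = 144, RHS = 72 → fails

3 of 5 pairs satisfy the claim.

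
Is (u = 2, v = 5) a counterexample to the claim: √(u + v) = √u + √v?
Yes

Substituting u = 2, v = 5:
LHS = √(2 + 5) = √(7) ≈ 2.646
RHS = √2 + √5 = √(2) + √(5) ≈ 3.65

Since LHS ≠ RHS, this pair disproves the claim.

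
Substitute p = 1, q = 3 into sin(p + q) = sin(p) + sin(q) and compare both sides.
LHS = sin(1 + 3) = sin(4) ≈ -0.7568
RHS = sin(1) + sin(3) ≈ 0.9826

LHS ≠ RHS (they differ by about 1.739), so the equation does not hold here.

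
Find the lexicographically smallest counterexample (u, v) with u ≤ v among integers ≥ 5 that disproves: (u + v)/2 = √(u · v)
Substituting (5, 6) into the claim:
LHS = (5 + 6)/2 = 11/2
RHS = √(5 · 6) = √(30) ≈ 5.477

Since LHS ≠ RHS, this pair disproves the claim, and no lexicographically smaller pair (u ≤ v, integers ≥ 5) does.

For instance (5, 7) is also a counterexample (LHS = 6, RHS = √(35) ≈ 5.916), but it's lexicographically larger.

Answer: (u, v) = (5, 6)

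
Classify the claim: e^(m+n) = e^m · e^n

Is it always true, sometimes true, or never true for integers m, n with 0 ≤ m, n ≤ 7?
The identity holds for every pair in the range. For instance at (m, n) = (4, 7): both sides equal e^11 ≈ 59874.1.

Answer: Always true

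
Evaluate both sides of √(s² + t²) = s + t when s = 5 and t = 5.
LHS = √(5² + 5²) = 5·√(2) ≈ 7.071
RHS = 5 + 5 = 10

LHS ≠ RHS (they differ by about 2.929), so the equation does not hold here.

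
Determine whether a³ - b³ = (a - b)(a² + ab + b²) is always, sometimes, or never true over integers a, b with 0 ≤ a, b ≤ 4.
Always true

The identity holds for every pair in the range. For instance at (a, b) = (1, 4): both sides equal -63.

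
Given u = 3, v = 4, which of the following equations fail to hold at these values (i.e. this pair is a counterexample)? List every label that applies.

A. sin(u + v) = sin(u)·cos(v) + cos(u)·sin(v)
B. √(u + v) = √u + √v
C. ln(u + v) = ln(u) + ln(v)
B, C

Evaluating each claim at the given values:
A. LHS = sin(7) ≈ 0.657, RHS = sin(3)·cos(4) + sin(4)·cos(3) ≈ 0.657 → holds here (LHS = RHS)
B. LHS = √(7) ≈ 2.646, RHS = √(3) + 2 ≈ 3.732 → fails here (LHS ≠ RHS)
C. LHS = ln(7) ≈ 1.946, RHS = ln(3) + ln(4) ≈ 2.485 → fails here (LHS ≠ RHS)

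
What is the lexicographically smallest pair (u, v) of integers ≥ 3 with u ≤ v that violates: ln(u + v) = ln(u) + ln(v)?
Substituting (3, 3) into the claim:
LHS = ln(3 + 3) = ln(6) ≈ 1.792
RHS = ln(3) + ln(3) = 2·ln(3) ≈ 2.197

Since LHS ≠ RHS, this pair disproves the claim, and no lexicographically smaller pair (u ≤ v, integers ≥ 3) does.

For instance (5, 6) is also a counterexample (LHS = ln(11) ≈ 2.398, RHS = ln(5) + ln(6) ≈ 3.401), but it's lexicographically larger.

Answer: (u, v) = (3, 3)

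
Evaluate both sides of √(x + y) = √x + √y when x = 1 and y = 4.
LHS = √(1 + 4) = √(5) ≈ 2.236
RHS = √1 + √4 = 3

LHS ≠ RHS (they differ by about 0.7639), so the equation does not hold here.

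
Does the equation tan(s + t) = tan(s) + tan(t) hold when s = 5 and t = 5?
Substituting s = 5, t = 5:

LHS = tan(5 + 5) = tan(10) ≈ 0.6484
RHS = tan(5) + tan(5) = 2·tan(5) ≈ -6.761

LHS ≠ RHS, so the equation does not hold at this point.

Answer: Fails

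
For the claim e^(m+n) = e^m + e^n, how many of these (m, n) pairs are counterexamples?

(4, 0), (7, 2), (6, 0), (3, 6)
Testing each pair:
(4, 0): LHS = e^4 ≈ 54.6, RHS = 1 + e^4 ≈ 55.6 → counterexample
(7, 2): LHS = e^9 ≈ 8103, RHS = e^2 + e^7 ≈ 1104 → counterexample
(6, 0): LHS = e^6 ≈ 403.4, RHS = 1 + e^6 ≈ 404.4 → counterexample
(3, 6): LHS = e^9 ≈ 8103, RHS = e^3 + e^6 ≈ 423.5 → counterexample

That makes 4 counterexamples.

Answer: 4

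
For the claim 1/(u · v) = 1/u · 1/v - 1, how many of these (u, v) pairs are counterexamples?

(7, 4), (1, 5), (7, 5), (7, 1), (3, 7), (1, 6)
6

Testing each pair:
(7, 4): LHS = 1/28, RHS = -27/28 → counterexample
(1, 5): LHS = 1/5, RHS = -4/5 → counterexample
(7, 5): LHS = 1/35, RHS = -34/35 → counterexample
(7, 1): LHS = 1/7, RHS = -6/7 → counterexample
(3, 7): LHS = 1/21, RHS = -20/21 → counterexample
(1, 6): LHS = 1/6, RHS = -5/6 → counterexample

That makes 6 counterexamples.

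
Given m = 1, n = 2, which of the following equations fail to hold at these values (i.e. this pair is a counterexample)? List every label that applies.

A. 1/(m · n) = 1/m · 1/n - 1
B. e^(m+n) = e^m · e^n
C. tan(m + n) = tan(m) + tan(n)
Evaluating each claim at the given values:
A. LHS = 1/2, RHS = -1/2 → fails here (LHS ≠ RHS)
B. LHS = e^3 ≈ 20.09, RHS = e^3 ≈ 20.09 → holds here (LHS = RHS)
C. LHS = tan(3) ≈ -0.1425, RHS = tan(2) + tan(1) ≈ -0.6276 → fails here (LHS ≠ RHS)

Answer: A, C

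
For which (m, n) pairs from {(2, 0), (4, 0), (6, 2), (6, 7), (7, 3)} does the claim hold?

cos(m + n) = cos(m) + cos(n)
None

Testing each pair:
(2, 0): LHS = cos(2) ≈ -0.4161, RHS = cos(2) + 1 ≈ 0.5839 → fails
(4, 0): LHS = cos(4) ≈ -0.6536, RHS = cos(4) + 1 ≈ 0.3464 → fails
(6, 2): LHS = cos(8) ≈ -0.1455, RHS = cos(2) + cos(6) ≈ 0.544 → fails
(6, 7): LHS = cos(13) ≈ 0.9074, RHS = cos(7) + cos(6) ≈ 1.714 → fails
(7, 3): LHS = cos(10) ≈ -0.8391, RHS = cos(3) + cos(7) ≈ -0.2361 → fails

No pair satisfies the claim.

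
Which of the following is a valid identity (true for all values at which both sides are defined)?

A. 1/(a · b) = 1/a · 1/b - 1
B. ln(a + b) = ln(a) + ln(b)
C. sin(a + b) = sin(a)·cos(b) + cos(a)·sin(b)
A: fails at (5, 5) — LHS = 1/25, RHS = -24/25.
B: fails at (4, 5) — LHS = ln(9) ≈ 2.197, RHS = ln(4) + ln(5) ≈ 2.996.
C: holds — e.g. at (1, 2), both sides equal sin(3) ≈ 0.1411.

Answer: C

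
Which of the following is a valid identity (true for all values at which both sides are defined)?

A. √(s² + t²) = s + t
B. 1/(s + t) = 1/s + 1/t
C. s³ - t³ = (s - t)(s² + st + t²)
C

A: fails at (6, 7) — LHS = √(85) ≈ 9.22, RHS = 13.
B: fails at (2, 4) — LHS = 1/6, RHS = 3/4.
C: holds — e.g. at (6, 7), both sides equal -127.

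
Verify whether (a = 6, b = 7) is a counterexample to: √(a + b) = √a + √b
Substituting a = 6, b = 7:
LHS = √(6 + 7) = √(13) ≈ 3.606
RHS = √6 + √7 = √(6) + √(7) ≈ 5.095

Since LHS ≠ RHS, this pair disproves the claim.

Answer: Yes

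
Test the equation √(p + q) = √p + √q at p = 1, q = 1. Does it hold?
Fails

Substituting p = 1, q = 1:

LHS = √(1 + 1) = √(2) ≈ 1.414
RHS = √1 + √1 = 2

LHS ≠ RHS, so the equation does not hold at this point.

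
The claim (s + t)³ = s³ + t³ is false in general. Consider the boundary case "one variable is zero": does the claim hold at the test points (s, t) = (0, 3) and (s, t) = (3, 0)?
Yes, holds at both test points

At (0, 3): LHS = 27, RHS = 27 → equal
At (3, 0): LHS = 27, RHS = 27 → equal

So the claim does hold at both of these boundary points, even though it is not an identity.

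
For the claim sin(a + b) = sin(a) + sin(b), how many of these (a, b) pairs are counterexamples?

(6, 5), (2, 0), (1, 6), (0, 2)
Testing each pair:
(6, 5): LHS = sin(11) ≈ -1, RHS = sin(5) + sin(6) ≈ -1.238 → counterexample
(2, 0): LHS = sin(2) ≈ 0.9093, RHS = sin(2) ≈ 0.9093 → satisfies claim
(1, 6): LHS = sin(7) ≈ 0.657, RHS = sin(6) + sin(1) ≈ 0.5621 → counterexample
(0, 2): LHS = sin(2) ≈ 0.9093, RHS = sin(2) ≈ 0.9093 → satisfies claim

That makes 2 counterexamples.

Answer: 2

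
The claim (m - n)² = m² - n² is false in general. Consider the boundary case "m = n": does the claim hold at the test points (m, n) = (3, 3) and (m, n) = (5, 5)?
At (3, 3): LHS = 0, RHS = 0 → equal
At (5, 5): LHS = 0, RHS = 0 → equal

So the claim does hold at both of these boundary points, even though it is not an identity.

Answer: Yes, holds at both test points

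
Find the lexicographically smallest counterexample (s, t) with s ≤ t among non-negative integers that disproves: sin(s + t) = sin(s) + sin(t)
(s, t) = (1, 1)

At (0, 0): both sides equal 0, so it holds there.
At (0, 1): both sides equal sin(1) ≈ 0.8415, so it holds there.

Substituting (1, 1) into the claim:
LHS = sin(1 + 1) = sin(2) ≈ 0.9093
RHS = sin(1) + sin(1) = 2·sin(1) ≈ 1.683

Since LHS ≠ RHS, this pair disproves the claim, and no lexicographically smaller pair (s ≤ t, non-negative integers) does.

For instance (4, 4) is also a counterexample (LHS = sin(8) ≈ 0.9894, RHS = 2·sin(4) ≈ -1.514), but it's lexicographically larger.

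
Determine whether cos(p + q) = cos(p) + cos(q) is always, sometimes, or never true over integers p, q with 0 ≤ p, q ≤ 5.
Never true

The claim fails for every pair in the range. For instance at (p, q) = (1, 4): LHS = cos(5) ≈ 0.2837, RHS = cos(4) + cos(1) ≈ -0.1133.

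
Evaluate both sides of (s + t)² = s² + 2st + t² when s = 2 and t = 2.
LHS = (2 + 2)² = 16
RHS = 2² + 2·2·2 + 2² = 16

LHS = RHS: the two sides agree.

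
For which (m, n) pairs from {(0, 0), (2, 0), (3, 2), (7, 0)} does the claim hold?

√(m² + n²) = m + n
Testing each pair:
(0, 0): LHS = 0, RHS = 0 → holds
(2, 0): LHS = 2, RHS = 2 → holds
(3, 2): LHS = √(13) ≈ 3.606, RHS = 5 → fails
(7, 0): LHS = 7, RHS = 7 → holds

3 of 4 pairs satisfy the claim.

Answer: (0, 0), (2, 0), (7, 0)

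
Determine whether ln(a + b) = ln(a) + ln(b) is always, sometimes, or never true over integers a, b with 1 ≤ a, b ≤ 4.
It holds at (a, b) = (2, 2) (both sides equal ln(4) ≈ 1.386), but fails at (a, b) = (4, 1) (LHS = ln(5) ≈ 1.609, RHS = ln(4) ≈ 1.386).

Answer: Sometimes true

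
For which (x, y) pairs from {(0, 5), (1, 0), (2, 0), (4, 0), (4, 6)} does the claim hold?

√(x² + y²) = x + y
Testing each pair:
(0, 5): LHS = 5, RHS = 5 → holds
(1, 0): LHS = 1, RHS = 1 → holds
(2, 0): LHS = 2, RHS = 2 → holds
(4, 0): LHS = 4, RHS = 4 → holds
(4, 6): LHS = 2·√(13) ≈ 7.211, RHS = 10 → fails

4 of 5 pairs satisfy the claim.

Answer: (0, 5), (1, 0), (2, 0), (4, 0)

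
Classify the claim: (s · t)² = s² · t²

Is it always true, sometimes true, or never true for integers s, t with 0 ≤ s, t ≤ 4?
The identity holds for every pair in the range. For instance at (s, t) = (1, 4): both sides equal 16.

Answer: Always true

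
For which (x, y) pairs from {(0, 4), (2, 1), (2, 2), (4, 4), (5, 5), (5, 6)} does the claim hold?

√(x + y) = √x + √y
Testing each pair:
(0, 4): LHS = 2, RHS = 2 → holds
(2, 1): LHS = √(3) ≈ 1.732, RHS = 1 + √(2) ≈ 2.414 → fails
(2, 2): LHS = 2, RHS = 2·√(2) ≈ 2.828 → fails
(4, 4): LHS = 2·√(2) ≈ 2.828, RHS = 4 → fails
(5, 5): LHS = √(10) ≈ 3.162, RHS = 2·√(5) ≈ 4.472 → fails
(5, 6): LHS = √(11) ≈ 3.317, RHS = √(5) + √(6) ≈ 4.686 → fails

1 of 6 pairs satisfies the claim.

Answer: (0, 4)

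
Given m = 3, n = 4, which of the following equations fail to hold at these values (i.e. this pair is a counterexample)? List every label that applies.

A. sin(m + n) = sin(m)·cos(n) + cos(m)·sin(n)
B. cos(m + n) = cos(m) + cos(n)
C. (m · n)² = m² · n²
Evaluating each claim at the given values:
A. LHS = sin(7) ≈ 0.657, RHS = sin(3)·cos(4) + sin(4)·cos(3) ≈ 0.657 → holds here (LHS = RHS)
B. LHS = cos(7) ≈ 0.7539, RHS = cos(3) + cos(4) ≈ -1.644 → fails here (LHS ≠ RHS)
C. LHS = 144, RHS = 144 → holds here (LHS = RHS)

Answer: B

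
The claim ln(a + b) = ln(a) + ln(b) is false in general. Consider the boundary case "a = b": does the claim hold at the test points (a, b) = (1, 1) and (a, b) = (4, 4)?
At (1, 1): LHS = ln(2) ≈ 0.6931 ≠ RHS = 0
At (4, 4): LHS = ln(8) ≈ 2.079 ≠ RHS = 2·ln(4) ≈ 2.773

Answer: No, fails at both test points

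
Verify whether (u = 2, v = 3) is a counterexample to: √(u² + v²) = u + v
Substituting u = 2, v = 3:
LHS = √(2² + 3²) = √(13) ≈ 3.606
RHS = 2 + 3 = 5

Since LHS ≠ RHS, this pair disproves the claim.

Answer: Yes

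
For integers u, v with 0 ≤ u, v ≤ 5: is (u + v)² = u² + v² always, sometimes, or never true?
It holds at (u, v) = (0, 5) (both sides equal 25), but fails at (u, v) = (4, 2) (LHS = 36, RHS = 20).

Answer: Sometimes true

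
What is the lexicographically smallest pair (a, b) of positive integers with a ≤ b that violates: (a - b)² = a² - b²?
(a, b) = (1, 2)

Substituting (1, 2) into the claim:
LHS = (1 - 2)² = 1
RHS = 1² - 2² = -3

Since LHS ≠ RHS, this pair disproves the claim, and no lexicographically smaller pair (a ≤ b, positive integers) does.

For instance (1, 3) is also a counterexample (LHS = 4, RHS = -8), but it's lexicographically larger.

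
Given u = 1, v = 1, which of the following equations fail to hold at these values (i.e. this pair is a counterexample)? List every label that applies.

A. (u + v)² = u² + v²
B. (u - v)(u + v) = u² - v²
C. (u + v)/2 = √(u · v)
Evaluating each claim at the given values:
A. LHS = 4, RHS = 2 → fails here (LHS ≠ RHS)
B. LHS = 0, RHS = 0 → holds here (LHS = RHS)
C. LHS = 1, RHS = 1 → holds here (LHS = RHS)

Answer: A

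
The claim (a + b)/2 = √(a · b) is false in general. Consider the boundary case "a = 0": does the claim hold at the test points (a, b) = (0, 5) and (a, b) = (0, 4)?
No, fails at both test points

At (0, 5): LHS = 5/2 ≠ RHS = 0
At (0, 4): LHS = 2 ≠ RHS = 0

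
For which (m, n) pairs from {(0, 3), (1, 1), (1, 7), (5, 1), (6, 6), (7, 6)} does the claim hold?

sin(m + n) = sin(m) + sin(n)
Testing each pair:
(0, 3): LHS = sin(3) ≈ 0.1411, RHS = sin(3) ≈ 0.1411 → holds
(1, 1): LHS = sin(2) ≈ 0.9093, RHS = 2·sin(1) ≈ 1.683 → fails
(1, 7): LHS = sin(8) ≈ 0.9894, RHS = sin(7) + sin(1) ≈ 1.498 → fails
(5, 1): LHS = sin(6) ≈ -0.2794, RHS = sin(5) + sin(1) ≈ -0.1175 → fails
(6, 6): LHS = sin(12) ≈ -0.5366, RHS = 2·sin(6) ≈ -0.5588 → fails
(7, 6): LHS = sin(13) ≈ 0.4202, RHS = sin(6) + sin(7) ≈ 0.3776 → fails

1 of 6 pairs satisfies the claim.

Answer: (0, 3)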